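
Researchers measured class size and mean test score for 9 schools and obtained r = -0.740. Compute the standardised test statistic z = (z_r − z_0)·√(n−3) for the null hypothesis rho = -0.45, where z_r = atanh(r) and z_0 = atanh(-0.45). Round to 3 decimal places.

-1.141

Fisher z: atanh(-0.740) = -0.950479, atanh(-0.45) = -0.484700
z = (z_r − z_0)·√(n−3) = (-0.950479 − (-0.484700))·√6 = -0.465779 · 2.449490 = -1.141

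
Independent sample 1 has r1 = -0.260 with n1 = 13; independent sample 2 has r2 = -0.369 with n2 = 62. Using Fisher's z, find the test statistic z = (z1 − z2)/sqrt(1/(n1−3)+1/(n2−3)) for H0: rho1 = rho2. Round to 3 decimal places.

0.354

z1 = atanh(-0.260) = -0.266108,  z2 = atanh(-0.369) = -0.387265
SE = √(1/(n1−3) + 1/(n2−3)) = √(1/10 + 1/59) = √(0.1000000 + 0.0169492) = √0.1169492 = 0.341978
z = (z1 − z2)/SE = (-0.266108 − (-0.387265)) / 0.341978 = 0.121157 / 0.341978 = 0.354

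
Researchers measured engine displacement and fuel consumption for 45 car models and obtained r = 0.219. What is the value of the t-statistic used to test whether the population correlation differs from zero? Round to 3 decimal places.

1.472

1 − r² = 1 − 0.047961 = 0.952039;  √(1−r²) = 0.975725
√(n−2) = √43 = 6.557439
t = r·√(n−2)/√(1−r²) = 0.219 · 6.557439 / 0.975725 = 1.472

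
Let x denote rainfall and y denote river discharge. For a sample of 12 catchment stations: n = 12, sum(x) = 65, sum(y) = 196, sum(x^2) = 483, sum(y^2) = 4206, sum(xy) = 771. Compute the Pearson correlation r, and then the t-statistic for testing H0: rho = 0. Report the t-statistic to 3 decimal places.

-4.238

S_xy = nΣxy − ΣxΣy = 12·771 − 65·196 = 9252 − 12740 = -3488
S_xx = nΣx² − (Σx)² = 12·483 − 65² = 5796 − 4225 = 1571
S_yy = nΣy² − (Σy)² = 12·4206 − 196² = 50472 − 38416 = 12056
r = S_xy / √(S_xx·S_yy) = -3488 / √(1571·12056) = -3488 / √18939976 = -3488 / 4352.0083 = -0.8015
t = r·√(n−2)/√(1−r²) = -0.8015·√10 / √(1−0.642402) = -2.534566 / 0.597995 = -4.238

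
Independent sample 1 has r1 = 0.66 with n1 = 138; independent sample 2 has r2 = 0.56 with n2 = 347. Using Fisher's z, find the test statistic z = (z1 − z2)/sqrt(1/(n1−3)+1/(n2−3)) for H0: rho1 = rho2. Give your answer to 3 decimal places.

1.575

Fisher z-transforms: z1 = atanh(0.66) = 0.792814, z2 = atanh(0.56) = 0.632833; difference d = 0.159981
Var(d) = 1/135 + 1/344 = 0.0074074 + 0.0029070 = 0.0103144
z = d/√Var(d) = 0.159981 / √0.0103144 = 0.159981 / 0.101560 = 1.575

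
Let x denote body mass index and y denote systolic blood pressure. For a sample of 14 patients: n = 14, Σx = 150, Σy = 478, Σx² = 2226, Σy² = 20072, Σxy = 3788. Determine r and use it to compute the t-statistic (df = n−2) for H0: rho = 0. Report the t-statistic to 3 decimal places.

S_xy = nΣxy − ΣxΣy = 14·3788 − 150·478 = 53032 − 71700 = -18668
S_xx = nΣx² − (Σx)² = 14·2226 − 150² = 31164 − 22500 = 8664
S_yy = nΣy² − (Σy)² = 14·20072 − 478² = 281008 − 228484 = 52524
r = S_xy / √(S_xx·S_yy) = -18668 / √(8664·52524) = -18668 / √455067936 = -18668 / 21332.3214 = -0.8751
t = r·√(n−2)/√(1−r²) = -0.8751·√12 / √(1−0.765800) = -3.031435 / 0.483942 = -6.264

-6.264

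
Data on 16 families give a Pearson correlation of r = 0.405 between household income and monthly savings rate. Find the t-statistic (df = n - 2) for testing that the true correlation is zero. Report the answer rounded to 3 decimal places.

1.657

t = r·√(n−2) / √(1−r²) with r = 0.405, n = 16
  = 0.405·√14 / √(1 − 0.164025)
  = 0.405·3.741657 / 0.914317
  = 1.515371 / 0.914317 = 1.657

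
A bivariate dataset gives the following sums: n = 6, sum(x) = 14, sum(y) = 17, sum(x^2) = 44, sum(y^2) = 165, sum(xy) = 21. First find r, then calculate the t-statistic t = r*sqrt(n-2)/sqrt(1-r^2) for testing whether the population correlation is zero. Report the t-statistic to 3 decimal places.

S_xy = nΣxy − ΣxΣy = 6·21 − 14·17 = 126 − 238 = -112
S_xx = nΣx² − (Σx)² = 6·44 − 14² = 264 − 196 = 68
S_yy = nΣy² − (Σy)² = 6·165 − 17² = 990 − 289 = 701
r = S_xy / √(S_xx·S_yy) = -112 / √(68·701) = -112 / √47668 = -112 / 218.3300 = -0.5130
t = r·√(n−2)/√(1−r²) = -0.5130·√4 / √(1−0.263169) = -1.026000 / 0.858389 = -1.195

-1.195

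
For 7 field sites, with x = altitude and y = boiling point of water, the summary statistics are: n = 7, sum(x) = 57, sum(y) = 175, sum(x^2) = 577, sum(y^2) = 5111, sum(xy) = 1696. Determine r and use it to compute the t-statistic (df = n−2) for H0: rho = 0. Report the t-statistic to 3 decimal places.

6.178

S_xy = nΣxy − ΣxΣy = 7·1696 − 57·175 = 11872 − 9975 = 1897
S_xx = nΣx² − (Σx)² = 7·577 − 57² = 4039 − 3249 = 790
S_yy = nΣy² − (Σy)² = 7·5111 − 175² = 35777 − 30625 = 5152
r = S_xy / √(S_xx·S_yy) = 1897 / √(790·5152) = 1897 / √4070080 = 1897 / 2017.4439 = 0.9403
t = r·√(n−2)/√(1−r²) = 0.9403·√5 / √(1−0.884164) = 2.102575 / 0.340347 = 6.178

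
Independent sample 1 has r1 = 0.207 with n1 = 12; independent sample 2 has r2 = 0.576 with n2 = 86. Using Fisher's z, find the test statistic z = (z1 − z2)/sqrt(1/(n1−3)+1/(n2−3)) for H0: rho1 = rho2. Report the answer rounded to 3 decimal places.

z1 = atanh(0.207) = 0.210035,  z2 = atanh(0.576) = 0.656456
SE = √(1/(n1−3) + 1/(n2−3)) = √(1/9 + 1/83) = √(0.1111111 + 0.0120482) = √0.1231593 = 0.350941
z = (z1 − z2)/SE = (0.210035 − 0.656456) / 0.350941 = -0.446421 / 0.350941 = -1.272

-1.272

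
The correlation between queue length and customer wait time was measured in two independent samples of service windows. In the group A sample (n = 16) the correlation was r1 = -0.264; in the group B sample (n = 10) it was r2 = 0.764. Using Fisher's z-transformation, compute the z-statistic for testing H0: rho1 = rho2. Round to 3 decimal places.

-2.722

Fisher z-transforms: z1 = atanh(-0.264) = -0.270403, z2 = atanh(0.764) = 1.005754; difference d = -1.276157
Var(d) = 1/13 + 1/7 = 0.0769231 + 0.1428571 = 0.2197802
z = d/√Var(d) = -1.276157 / √0.2197802 = -1.276157 / 0.468807 = -2.722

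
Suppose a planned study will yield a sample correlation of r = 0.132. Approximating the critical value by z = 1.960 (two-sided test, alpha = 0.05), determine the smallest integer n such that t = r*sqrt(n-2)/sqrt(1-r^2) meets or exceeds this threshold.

219

Need r·√(n−2)/√(1−r²) ≥ 1.960
√(n−2) ≥ 1.960·√(1−0.017424) / 0.132 = 1.960·0.991250 / 0.132 = 14.7186
n−2 ≥ 216.6372  ⇒  n ≥ 218.6372
Smallest integer n = 219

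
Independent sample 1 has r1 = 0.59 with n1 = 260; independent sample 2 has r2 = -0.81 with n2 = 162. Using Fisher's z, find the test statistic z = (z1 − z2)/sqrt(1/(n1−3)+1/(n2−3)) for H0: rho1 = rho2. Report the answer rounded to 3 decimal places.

17.886

z1 = atanh(0.59) = 0.677666,  z2 = atanh(-0.81) = -1.127029
SE = √(1/(n1−3) + 1/(n2−3)) = √(1/257 + 1/159) = √(0.0038911 + 0.0062893) = √0.0101804 = 0.100898
z = (z1 − z2)/SE = (0.677666 − (-1.127029)) / 0.100898 = 1.804695 / 0.100898 = 17.886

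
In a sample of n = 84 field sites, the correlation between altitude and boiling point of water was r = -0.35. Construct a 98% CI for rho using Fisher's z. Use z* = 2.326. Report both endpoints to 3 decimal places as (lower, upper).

z_r = atanh(-0.35) = -0.365444;  SE = 1/√(n−3) = 1/√81 = 0.111111
z-limits: -0.365444 ± 2.326·0.111111 = -0.365444 ± 0.258444 = [-0.623888, -0.107000]
ρ-limits: (tanh -0.623888, tanh -0.107000) = (-0.554, -0.107)

(-0.554, -0.107)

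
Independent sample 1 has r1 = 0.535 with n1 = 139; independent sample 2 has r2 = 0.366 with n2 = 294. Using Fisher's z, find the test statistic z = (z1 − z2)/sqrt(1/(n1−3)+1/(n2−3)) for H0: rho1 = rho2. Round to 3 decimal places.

Fisher z-transforms: z1 = atanh(0.535) = 0.597124, z2 = atanh(0.366) = 0.383797; difference d = 0.213327
Var(d) = 1/136 + 1/291 = 0.0073529 + 0.0034364 = 0.0107893
z = d/√Var(d) = 0.213327 / √0.0107893 = 0.213327 / 0.103872 = 2.054

2.054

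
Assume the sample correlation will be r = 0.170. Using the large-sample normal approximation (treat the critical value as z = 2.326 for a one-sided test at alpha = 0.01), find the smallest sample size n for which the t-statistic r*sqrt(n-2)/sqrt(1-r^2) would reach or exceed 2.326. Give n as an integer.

r√(n−2)/√(1−r²) ≥ 2.326  ⇔  n−2 ≥ (2.326)²·(1−r²)/r²
(1−r²)/r² = (1−0.028900)/0.028900 = 33.6021
n ≥ 2 + 5.410276·33.6021 = 2 + 181.7966 = 183.7966
⌈183.7966⌉ = 184

184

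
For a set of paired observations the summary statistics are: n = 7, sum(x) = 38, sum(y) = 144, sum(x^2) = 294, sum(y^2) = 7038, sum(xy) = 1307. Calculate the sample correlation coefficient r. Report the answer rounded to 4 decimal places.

0.8785

S_xy = nΣxy − ΣxΣy = 7·1307 − 38·144 = 9149 − 5472 = 3677
S_xx = nΣx² − (Σx)² = 7·294 − 38² = 2058 − 1444 = 614
S_yy = nΣy² − (Σy)² = 7·7038 − 144² = 49266 − 20736 = 28530
r = S_xy / √(S_xx·S_yy) = 3677 / √(614·28530) = 3677 / √17517420 = 3677 / 4185.3817 = 0.8785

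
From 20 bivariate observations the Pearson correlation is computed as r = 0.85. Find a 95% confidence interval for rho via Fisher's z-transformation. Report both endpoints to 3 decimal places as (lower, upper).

Fisher z: z_r = atanh(r) = ½·ln((1+0.85)/(1−0.85)) = 1.256153
SE(z) = 1/√(n−3) = 1/√17 = 0.242536
95% ⇒ z* = 1.960; margin = 1.960·0.242536 = 0.475371
CI on z-scale: (0.780782, 1.731524)
Back-transform: tanh(0.780782) = 0.653155, tanh(1.731524) = 0.939236

(0.653, 0.939)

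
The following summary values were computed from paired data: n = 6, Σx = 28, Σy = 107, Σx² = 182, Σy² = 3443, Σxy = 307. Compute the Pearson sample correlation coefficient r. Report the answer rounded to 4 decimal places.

-0.6852

Numerator: nΣxy − (Σx)(Σy) = 6·307 − (28)(107) = -1154
Denominator: √[(nΣx²−(Σx)²)(nΣy²−(Σy)²)]
  nΣx²−(Σx)² = 6·182 − 784 = 308;  nΣy²−(Σy)² = 6·3443 − 11449 = 9209
  √(308·9209) = √2836372 = 1684.1532
r = -1154 / 1684.1532 = -0.6852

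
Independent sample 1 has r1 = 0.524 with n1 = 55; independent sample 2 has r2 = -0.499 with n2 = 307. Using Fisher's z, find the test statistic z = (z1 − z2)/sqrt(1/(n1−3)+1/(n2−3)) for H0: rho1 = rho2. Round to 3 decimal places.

z1 = atanh(0.524) = 0.581838,  z2 = atanh(-0.499) = -0.547974
SE = √(1/(n1−3) + 1/(n2−3)) = √(1/52 + 1/304) = √(0.0192308 + 0.0032895) = √0.0225203 = 0.150068
z = (z1 − z2)/SE = (0.581838 − (-0.547974)) / 0.150068 = 1.129812 / 0.150068 = 7.529

7.529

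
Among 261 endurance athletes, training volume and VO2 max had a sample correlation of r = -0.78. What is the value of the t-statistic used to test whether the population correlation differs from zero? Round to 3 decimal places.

-20.060

t = r·√(n−2) / √(1−r²) with r = -0.78, n = 261
  = -0.78·√259 / √(1 − 0.6084)
  = -0.78·16.093477 / 0.625780
  = -12.552912 / 0.625780 = -20.060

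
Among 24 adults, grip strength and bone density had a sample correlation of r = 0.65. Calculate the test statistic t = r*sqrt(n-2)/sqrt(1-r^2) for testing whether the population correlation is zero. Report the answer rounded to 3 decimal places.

4.012

1 − r² = 1 − 0.4225 = 0.5775;  √(1−r²) = 0.759934
√(n−2) = √22 = 4.690416
t = r·√(n−2)/√(1−r²) = 0.65 · 4.690416 / 0.759934 = 4.012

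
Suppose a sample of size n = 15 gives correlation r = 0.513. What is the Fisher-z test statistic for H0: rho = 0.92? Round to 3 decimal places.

z_r = atanh(0.513) = 0.566793,  z_0 = atanh(0.92) = 1.589027
SE = 1/√(n−3) = 1/√12 = 0.288675
z = (z_r − z_0)/SE = (0.566793 − 1.589027) / 0.288675 = -1.022234 / 0.288675 = -3.541

-3.541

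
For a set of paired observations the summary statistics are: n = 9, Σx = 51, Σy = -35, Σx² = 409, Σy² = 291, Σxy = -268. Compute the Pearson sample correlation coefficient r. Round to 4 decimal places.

S_xy = nΣxy − ΣxΣy = 9·(-268) − 51·(-35) = -2412 − (-1785) = -627
S_xx = nΣx² − (Σx)² = 9·409 − 51² = 3681 − 2601 = 1080
S_yy = nΣy² − (Σy)² = 9·291 − (-35)² = 2619 − 1225 = 1394
r = S_xy / √(S_xx·S_yy) = -627 / √(1080·1394) = -627 / √1505520 = -627 / 1226.9963 = -0.5110

-0.5110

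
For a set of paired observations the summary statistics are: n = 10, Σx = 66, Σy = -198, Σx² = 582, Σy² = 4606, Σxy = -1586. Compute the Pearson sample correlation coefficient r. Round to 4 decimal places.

Numerator: nΣxy − (Σx)(Σy) = 10·(-1586) − (66)(-198) = -2792
Denominator: √[(nΣx²−(Σx)²)(nΣy²−(Σy)²)]
  nΣx²−(Σx)² = 10·582 − 4356 = 1464;  nΣy²−(Σy)² = 10·4606 − 39204 = 6856
  √(1464·6856) = √10037184 = 3168.1515
r = -2792 / 3168.1515 = -0.8813

-0.8813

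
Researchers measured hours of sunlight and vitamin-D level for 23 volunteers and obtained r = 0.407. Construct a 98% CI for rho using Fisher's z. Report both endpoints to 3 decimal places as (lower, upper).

Fisher z: z_r = atanh(r) = ½·ln((1+0.407)/(1−0.407)) = 0.432010
SE(z) = 1/√(n−3) = 1/√20 = 0.223607
98% ⇒ z* = 2.326; margin = 2.326·0.223607 = 0.520110
CI on z-scale: (-0.088100, 0.952120)
Back-transform: tanh(-0.088100) = -0.087873, tanh(0.952120) = 0.740741

(-0.088, 0.741)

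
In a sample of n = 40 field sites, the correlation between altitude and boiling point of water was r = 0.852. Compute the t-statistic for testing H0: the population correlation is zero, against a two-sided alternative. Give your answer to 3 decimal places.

1 − r² = 1 − 0.725904 = 0.274096;  √(1−r²) = 0.523542
√(n−2) = √38 = 6.164414
t = r·√(n−2)/√(1−r²) = 0.852 · 6.164414 / 0.523542 = 10.032

10.032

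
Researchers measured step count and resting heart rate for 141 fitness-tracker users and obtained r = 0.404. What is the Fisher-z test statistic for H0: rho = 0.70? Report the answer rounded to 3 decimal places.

z_r = atanh(0.404) = 0.428420,  z_0 = atanh(0.70) = 0.867301
SE = 1/√(n−3) = 1/√138 = 0.085126
z = (z_r − z_0)/SE = (0.428420 − 0.867301) / 0.085126 = -0.438881 / 0.085126 = -5.156

-5.156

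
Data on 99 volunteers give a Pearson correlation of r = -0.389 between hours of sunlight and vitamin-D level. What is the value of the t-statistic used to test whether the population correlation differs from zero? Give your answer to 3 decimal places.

-4.159

1 − r² = 1 − 0.151321 = 0.848679;  √(1−r²) = 0.921238
√(n−2) = √97 = 9.848858
t = r·√(n−2)/√(1−r²) = -0.389 · 9.848858 / 0.921238 = -4.159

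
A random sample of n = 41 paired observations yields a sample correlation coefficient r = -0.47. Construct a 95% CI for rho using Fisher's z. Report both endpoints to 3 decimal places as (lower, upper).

Fisher z: z_r = atanh(r) = ½·ln((1+(-0.47))/(1−(-0.47))) = -0.510070
SE(z) = 1/√(n−3) = 1/√38 = 0.162221
95% ⇒ z* = 1.960; margin = 1.960·0.162221 = 0.317953
CI on z-scale: (-0.828023, -0.192117)
Back-transform: tanh(-0.828023) = -0.679413, tanh(-0.192117) = -0.189788

(-0.679, -0.190)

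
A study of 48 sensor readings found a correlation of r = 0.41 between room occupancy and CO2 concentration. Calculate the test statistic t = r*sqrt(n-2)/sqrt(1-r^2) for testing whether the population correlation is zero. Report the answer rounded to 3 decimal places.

3.049

t = r·√(n−2) / √(1−r²) with r = 0.41, n = 48
  = 0.41·√46 / √(1 − 0.1681)
  = 0.41·6.782330 / 0.912086
  = 2.780755 / 0.912086 = 3.049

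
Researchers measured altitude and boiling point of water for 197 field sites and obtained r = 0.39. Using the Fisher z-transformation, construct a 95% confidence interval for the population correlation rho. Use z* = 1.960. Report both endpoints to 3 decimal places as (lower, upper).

Fisher z: z_r = atanh(r) = ½·ln((1+0.39)/(1−0.39)) = 0.411800
SE(z) = 1/√(n−3) = 1/√194 = 0.071796
95% ⇒ z* = 1.960; margin = 1.960·0.071796 = 0.140720
CI on z-scale: (0.271080, 0.552520)
Back-transform: tanh(0.271080) = 0.264629, tanh(0.552520) = 0.502407

(0.265, 0.502)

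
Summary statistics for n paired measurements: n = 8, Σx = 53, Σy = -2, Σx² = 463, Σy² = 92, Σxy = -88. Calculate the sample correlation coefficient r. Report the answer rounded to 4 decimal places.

-0.7388

Numerator: nΣxy − (Σx)(Σy) = 8·(-88) − (53)(-2) = -598
Denominator: √[(nΣx²−(Σx)²)(nΣy²−(Σy)²)]
  nΣx²−(Σx)² = 8·463 − 2809 = 895;  nΣy²−(Σy)² = 8·92 − 4 = 732
  √(895·732) = √655140 = 809.4072
r = -598 / 809.4072 = -0.7388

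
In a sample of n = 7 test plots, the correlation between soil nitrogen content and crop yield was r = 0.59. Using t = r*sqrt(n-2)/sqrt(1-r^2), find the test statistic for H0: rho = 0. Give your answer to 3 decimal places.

t = r·√(n−2) / √(1−r²) with r = 0.59, n = 7
  = 0.59·√5 / √(1 − 0.3481)
  = 0.59·2.236068 / 0.807403
  = 1.319280 / 0.807403 = 1.634

1.634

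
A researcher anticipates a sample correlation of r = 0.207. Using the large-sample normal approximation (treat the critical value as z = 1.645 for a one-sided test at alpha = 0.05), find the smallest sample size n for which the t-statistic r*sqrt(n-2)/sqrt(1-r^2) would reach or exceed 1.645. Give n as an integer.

r√(n−2)/√(1−r²) ≥ 1.645  ⇔  n−2 ≥ (1.645)²·(1−r²)/r²
(1−r²)/r² = (1−0.042849)/0.042849 = 22.3378
n ≥ 2 + 2.706025·22.3378 = 2 + 60.4466 = 62.4466
⌈62.4466⌉ = 63

63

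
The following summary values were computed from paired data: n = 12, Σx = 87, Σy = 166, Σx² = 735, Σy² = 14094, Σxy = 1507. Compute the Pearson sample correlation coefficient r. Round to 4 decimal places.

0.2737

S_xy = nΣxy − ΣxΣy = 12·1507 − 87·166 = 18084 − 14442 = 3642
S_xx = nΣx² − (Σx)² = 12·735 − 87² = 8820 − 7569 = 1251
S_yy = nΣy² − (Σy)² = 12·14094 − 166² = 169128 − 27556 = 141572
r = S_xy / √(S_xx·S_yy) = 3642 / √(1251·141572) = 3642 / √177106572 = 3642 / 13308.1393 = 0.2737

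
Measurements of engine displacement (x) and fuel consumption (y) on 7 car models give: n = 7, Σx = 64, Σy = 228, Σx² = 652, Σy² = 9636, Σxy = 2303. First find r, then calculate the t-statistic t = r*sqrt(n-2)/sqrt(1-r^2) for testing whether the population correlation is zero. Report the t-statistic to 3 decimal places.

Numerator: nΣxy − (Σx)(Σy) = 7·2303 − (64)(228) = 1529
Denominator: √[(nΣx²−(Σx)²)(nΣy²−(Σy)²)]
  nΣx²−(Σx)² = 7·652 − 4096 = 468;  nΣy²−(Σy)² = 7·9636 − 51984 = 15468
  √(468·15468) = √7239024 = 2690.5434
r = 1529 / 2690.5434 = 0.5683
t = r·√(n−2)/√(1−r²) = 0.5683·√5 / √(1−0.322965) = 1.270757 / 0.822821 = 1.544

1.544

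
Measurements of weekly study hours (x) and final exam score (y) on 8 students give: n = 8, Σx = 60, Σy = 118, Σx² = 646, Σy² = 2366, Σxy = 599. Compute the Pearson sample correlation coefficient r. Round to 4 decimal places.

-0.8168

Numerator: nΣxy − (Σx)(Σy) = 8·599 − (60)(118) = -2288
Denominator: √[(nΣx²−(Σx)²)(nΣy²−(Σy)²)]
  nΣx²−(Σx)² = 8·646 − 3600 = 1568;  nΣy²−(Σy)² = 8·2366 − 13924 = 5004
  √(1568·5004) = √7846272 = 2801.1198
r = -2288 / 2801.1198 = -0.8168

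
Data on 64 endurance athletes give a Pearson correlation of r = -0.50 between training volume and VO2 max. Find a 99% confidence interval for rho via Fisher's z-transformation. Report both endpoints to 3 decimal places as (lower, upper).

Fisher z: z_r = atanh(r) = ½·ln((1+(-0.50))/(1−(-0.50))) = -0.549306
SE(z) = 1/√(n−3) = 1/√61 = 0.128037
99% ⇒ z* = 2.576; margin = 2.576·0.128037 = 0.329823
CI on z-scale: (-0.879129, -0.219483)
Back-transform: tanh(-0.879129) = -0.705983, tanh(-0.219483) = -0.216025

(-0.706, -0.216)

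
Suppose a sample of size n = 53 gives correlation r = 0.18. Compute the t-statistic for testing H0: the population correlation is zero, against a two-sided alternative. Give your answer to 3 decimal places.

1.307

t = r·√(n−2) / √(1−r²) with r = 0.18, n = 53
  = 0.18·√51 / √(1 − 0.0324)
  = 0.18·7.141428 / 0.983667
  = 1.285457 / 0.983667 = 1.307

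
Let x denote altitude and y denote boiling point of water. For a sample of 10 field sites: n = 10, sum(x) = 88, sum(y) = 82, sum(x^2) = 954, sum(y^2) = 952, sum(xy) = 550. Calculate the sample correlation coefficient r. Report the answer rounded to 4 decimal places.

-0.7658

Numerator: nΣxy − (Σx)(Σy) = 10·550 − (88)(82) = -1716
Denominator: √[(nΣx²−(Σx)²)(nΣy²−(Σy)²)]
  nΣx²−(Σx)² = 10·954 − 7744 = 1796;  nΣy²−(Σy)² = 10·952 − 6724 = 2796
  √(1796·2796) = √5021616 = 2240.8962
r = -1716 / 2240.8962 = -0.7658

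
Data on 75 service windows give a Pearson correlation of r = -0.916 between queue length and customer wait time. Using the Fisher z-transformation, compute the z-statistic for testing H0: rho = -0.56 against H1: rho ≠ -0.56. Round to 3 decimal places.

-7.898

z_r = atanh(-0.916) = -1.563589,  z_0 = atanh(-0.56) = -0.632833
SE = 1/√(n−3) = 1/√72 = 0.117851
z = (z_r − z_0)/SE = (-1.563589 − (-0.632833)) / 0.117851 = -0.930756 / 0.117851 = -7.898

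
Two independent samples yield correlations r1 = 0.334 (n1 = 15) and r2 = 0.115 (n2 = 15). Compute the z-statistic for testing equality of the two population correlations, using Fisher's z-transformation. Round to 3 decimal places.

z1 = atanh(0.334) = 0.347324,  z2 = atanh(0.115) = 0.115511
SE = √(1/(n1−3) + 1/(n2−3)) = √(1/12 + 1/12) = √(0.0833333 + 0.0833333) = √0.1666666 = 0.408248
z = (z1 − z2)/SE = (0.347324 − 0.115511) / 0.408248 = 0.231813 / 0.408248 = 0.568

0.568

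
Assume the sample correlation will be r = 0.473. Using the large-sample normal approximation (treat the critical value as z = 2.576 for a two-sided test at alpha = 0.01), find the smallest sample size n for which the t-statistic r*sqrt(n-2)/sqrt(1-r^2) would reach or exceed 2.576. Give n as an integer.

Need r·√(n−2)/√(1−r²) ≥ 2.576
√(n−2) ≥ 2.576·√(1−0.223729) / 0.473 = 2.576·0.881062 / 0.473 = 4.7983
n−2 ≥ 23.0237  ⇒  n ≥ 25.0237
Smallest integer n = 26

26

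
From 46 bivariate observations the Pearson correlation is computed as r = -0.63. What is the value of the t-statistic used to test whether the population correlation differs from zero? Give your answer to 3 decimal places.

t = r·√(n−2) / √(1−r²) with r = -0.63, n = 46
  = -0.63·√44 / √(1 − 0.3969)
  = -0.63·6.633250 / 0.776595
  = -4.178948 / 0.776595 = -5.381

-5.381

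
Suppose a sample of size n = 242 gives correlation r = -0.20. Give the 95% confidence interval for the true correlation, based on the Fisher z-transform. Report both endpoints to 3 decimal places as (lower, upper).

z_r = atanh(-0.20) = -0.202733;  SE = 1/√(n−3) = 1/√239 = 0.064685
z-limits: -0.202733 ± 1.960·0.064685 = -0.202733 ± 0.126783 = [-0.329516, -0.075950]
ρ-limits: (tanh -0.329516, tanh -0.075950) = (-0.318, -0.076)

(-0.318, -0.076)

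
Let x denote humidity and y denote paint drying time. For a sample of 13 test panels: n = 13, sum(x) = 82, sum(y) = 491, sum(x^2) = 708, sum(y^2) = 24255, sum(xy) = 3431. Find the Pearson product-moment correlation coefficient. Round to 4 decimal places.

S_xy = nΣxy − ΣxΣy = 13·3431 − 82·491 = 44603 − 40262 = 4341
S_xx = nΣx² − (Σx)² = 13·708 − 82² = 9204 − 6724 = 2480
S_yy = nΣy² − (Σy)² = 13·24255 − 491² = 315315 − 241081 = 74234
r = S_xy / √(S_xx·S_yy) = 4341 / √(2480·74234) = 4341 / √184100320 = 4341 / 13568.3573 = 0.3199

0.3199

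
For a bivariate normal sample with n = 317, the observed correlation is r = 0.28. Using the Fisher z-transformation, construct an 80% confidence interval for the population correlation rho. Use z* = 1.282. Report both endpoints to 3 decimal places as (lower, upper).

z_r = atanh(0.28) = 0.287682;  SE = 1/√(n−3) = 1/√314 = 0.056433
z-limits: 0.287682 ± 1.282·0.056433 = 0.287682 ± 0.072347 = [0.215335, 0.360029]
ρ-limits: (tanh 0.215335, tanh 0.360029) = (0.212, 0.345)

(0.212, 0.345)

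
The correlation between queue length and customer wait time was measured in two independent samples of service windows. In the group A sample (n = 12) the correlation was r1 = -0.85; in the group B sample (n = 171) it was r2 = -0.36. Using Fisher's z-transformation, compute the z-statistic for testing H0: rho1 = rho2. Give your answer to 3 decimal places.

Fisher z-transforms: z1 = atanh(-0.85) = -1.256153, z2 = atanh(-0.36) = -0.376886; difference d = -0.879267
Var(d) = 1/9 + 1/168 = 0.1111111 + 0.0059524 = 0.1170635
z = d/√Var(d) = -0.879267 / √0.1170635 = -0.879267 / 0.342145 = -2.570

-2.570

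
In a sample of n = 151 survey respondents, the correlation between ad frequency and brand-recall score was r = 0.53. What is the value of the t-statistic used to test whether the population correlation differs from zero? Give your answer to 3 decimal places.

7.629

1 − r² = 1 − 0.2809 = 0.7191;  √(1−r²) = 0.847998
√(n−2) = √149 = 12.206556
t = r·√(n−2)/√(1−r²) = 0.53 · 12.206556 / 0.847998 = 7.629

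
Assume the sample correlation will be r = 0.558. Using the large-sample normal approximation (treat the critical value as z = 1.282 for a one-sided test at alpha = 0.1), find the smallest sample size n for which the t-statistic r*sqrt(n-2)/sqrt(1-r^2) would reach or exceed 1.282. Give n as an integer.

r√(n−2)/√(1−r²) ≥ 1.282  ⇔  n−2 ≥ (1.282)²·(1−r²)/r²
(1−r²)/r² = (1−0.311364)/0.311364 = 2.2117
n ≥ 2 + 1.643524·2.2117 = 2 + 3.6350 = 5.6350
⌈5.6350⌉ = 6

6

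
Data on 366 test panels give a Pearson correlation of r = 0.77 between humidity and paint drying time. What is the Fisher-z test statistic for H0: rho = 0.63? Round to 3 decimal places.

5.314

Fisher z: atanh(0.77) = 1.020328, atanh(0.63) = 0.741416
z = (z_r − z_0)·√(n−3) = (1.020328 − 0.741416)·√363 = 0.278912 · 19.052559 = 5.314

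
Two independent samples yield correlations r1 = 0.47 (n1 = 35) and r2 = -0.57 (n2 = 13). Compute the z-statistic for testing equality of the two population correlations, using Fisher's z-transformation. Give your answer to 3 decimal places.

3.195

Fisher z-transforms: z1 = atanh(0.47) = 0.510070, z2 = atanh(-0.57) = -0.647523; difference d = 1.157593
Var(d) = 1/32 + 1/10 = 0.0312500 + 0.1000000 = 0.1312500
z = d/√Var(d) = 1.157593 / √0.1312500 = 1.157593 / 0.362284 = 3.195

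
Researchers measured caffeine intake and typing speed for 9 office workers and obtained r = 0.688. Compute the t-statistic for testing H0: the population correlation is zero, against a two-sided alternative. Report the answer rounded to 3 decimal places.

2.508

1 − r² = 1 − 0.473344 = 0.526656;  √(1−r²) = 0.725711
√(n−2) = √7 = 2.645751
t = r·√(n−2)/√(1−r²) = 0.688 · 2.645751 / 0.725711 = 2.508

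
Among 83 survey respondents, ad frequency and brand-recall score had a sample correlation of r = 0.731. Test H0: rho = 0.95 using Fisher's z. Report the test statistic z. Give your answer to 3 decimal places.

-8.058

z_r = atanh(0.731) = 0.930872,  z_0 = atanh(0.95) = 1.831781
SE = 1/√(n−3) = 1/√80 = 0.111803
z = (z_r − z_0)/SE = (0.930872 − 1.831781) / 0.111803 = -0.900909 / 0.111803 = -8.058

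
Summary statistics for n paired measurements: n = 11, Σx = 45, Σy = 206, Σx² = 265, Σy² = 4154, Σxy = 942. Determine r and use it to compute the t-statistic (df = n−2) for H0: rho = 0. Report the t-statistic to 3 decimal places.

2.507

S_xy = nΣxy − ΣxΣy = 11·942 − 45·206 = 10362 − 9270 = 1092
S_xx = nΣx² − (Σx)² = 11·265 − 45² = 2915 − 2025 = 890
S_yy = nΣy² − (Σy)² = 11·4154 − 206² = 45694 − 42436 = 3258
r = S_xy / √(S_xx·S_yy) = 1092 / √(890·3258) = 1092 / √2899620 = 1092 / 1702.8271 = 0.6413
t = r·√(n−2)/√(1−r²) = 0.6413·√9 / √(1−0.411266) = 1.923900 / 0.767290 = 2.507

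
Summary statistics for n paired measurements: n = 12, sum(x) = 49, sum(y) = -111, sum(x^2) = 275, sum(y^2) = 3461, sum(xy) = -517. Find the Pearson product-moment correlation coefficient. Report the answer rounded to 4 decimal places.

-0.1493

S_xy = nΣxy − ΣxΣy = 12·(-517) − 49·(-111) = -6204 − (-5439) = -765
S_xx = nΣx² − (Σx)² = 12·275 − 49² = 3300 − 2401 = 899
S_yy = nΣy² − (Σy)² = 12·3461 − (-111)² = 41532 − 12321 = 29211
r = S_xy / √(S_xx·S_yy) = -765 / √(899·29211) = -765 / √26260689 = -765 / 5124.5184 = -0.1493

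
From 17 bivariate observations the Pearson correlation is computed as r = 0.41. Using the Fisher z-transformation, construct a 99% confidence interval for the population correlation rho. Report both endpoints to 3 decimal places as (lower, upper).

(-0.248, 0.809)

z_r = atanh(0.41) = 0.435611;  SE = 1/√(n−3) = 1/√14 = 0.267261
z-limits: 0.435611 ± 2.576·0.267261 = 0.435611 ± 0.688464 = [-0.252853, 1.124075]
ρ-limits: (tanh -0.252853, tanh 1.124075) = (-0.248, 0.809)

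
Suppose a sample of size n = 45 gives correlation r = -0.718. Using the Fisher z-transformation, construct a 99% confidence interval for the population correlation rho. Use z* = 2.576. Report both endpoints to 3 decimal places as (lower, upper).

(-0.862, -0.467)

Fisher z: z_r = atanh(r) = ½·ln((1+(-0.718))/(1−(-0.718))) = -0.903505
SE(z) = 1/√(n−3) = 1/√42 = 0.154303
99% ⇒ z* = 2.576; margin = 2.576·0.154303 = 0.397485
CI on z-scale: (-1.300990, -0.506020)
Back-transform: tanh(-1.300990) = -0.861978, tanh(-0.506020) = -0.466838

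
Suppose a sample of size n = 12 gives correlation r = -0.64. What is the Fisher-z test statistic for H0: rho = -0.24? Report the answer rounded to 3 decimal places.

Fisher z: atanh(-0.64) = -0.758174, atanh(-0.24) = -0.244774
z = (z_r − z_0)·√(n−3) = (-0.758174 − (-0.244774))·√9 = -0.513400 · 3.000000 = -1.540

-1.540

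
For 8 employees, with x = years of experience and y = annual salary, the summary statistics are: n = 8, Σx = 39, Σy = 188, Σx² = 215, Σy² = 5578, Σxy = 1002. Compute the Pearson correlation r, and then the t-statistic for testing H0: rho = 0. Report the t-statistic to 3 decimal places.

1.427

Numerator: nΣxy − (Σx)(Σy) = 8·1002 − (39)(188) = 684
Denominator: √[(nΣx²−(Σx)²)(nΣy²−(Σy)²)]
  nΣx²−(Σx)² = 8·215 − 1521 = 199;  nΣy²−(Σy)² = 8·5578 − 35344 = 9280
  √(199·9280) = √1846720 = 1358.9408
r = 684 / 1358.9408 = 0.5033
t = r·√(n−2)/√(1−r²) = 0.5033·√6 / √(1−0.253311) = 1.232828 / 0.864112 = 1.427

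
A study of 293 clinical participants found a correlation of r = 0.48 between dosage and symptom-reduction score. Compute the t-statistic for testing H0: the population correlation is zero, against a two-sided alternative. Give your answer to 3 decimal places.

9.334

t = r·√(n−2) / √(1−r²) with r = 0.48, n = 293
  = 0.48·√291 / √(1 − 0.2304)
  = 0.48·17.058722 / 0.877268
  = 8.188187 / 0.877268 = 9.334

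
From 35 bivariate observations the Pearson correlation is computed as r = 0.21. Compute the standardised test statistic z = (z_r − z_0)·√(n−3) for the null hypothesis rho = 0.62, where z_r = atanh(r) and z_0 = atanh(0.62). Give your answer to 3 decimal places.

-2.895

z_r = atanh(0.21) = 0.213171,  z_0 = atanh(0.62) = 0.725005
SE = 1/√(n−3) = 1/√32 = 0.176777
z = (z_r − z_0)/SE = (0.213171 − 0.725005) / 0.176777 = -0.511834 / 0.176777 = -2.895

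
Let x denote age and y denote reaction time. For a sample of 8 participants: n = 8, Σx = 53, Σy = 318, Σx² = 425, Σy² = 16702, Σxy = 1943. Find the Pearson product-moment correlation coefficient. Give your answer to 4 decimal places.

-0.2989

S_xy = nΣxy − ΣxΣy = 8·1943 − 53·318 = 15544 − 16854 = -1310
S_xx = nΣx² − (Σx)² = 8·425 − 53² = 3400 − 2809 = 591
S_yy = nΣy² − (Σy)² = 8·16702 − 318² = 133616 − 101124 = 32492
r = S_xy / √(S_xx·S_yy) = -1310 / √(591·32492) = -1310 / √19202772 = -1310 / 4382.0968 = -0.2989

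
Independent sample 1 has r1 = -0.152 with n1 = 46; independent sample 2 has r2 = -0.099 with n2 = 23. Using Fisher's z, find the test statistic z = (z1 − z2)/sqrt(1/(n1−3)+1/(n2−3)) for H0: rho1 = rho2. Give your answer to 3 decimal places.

z1 = atanh(-0.152) = -0.153187,  z2 = atanh(-0.099) = -0.099325
SE = √(1/(n1−3) + 1/(n2−3)) = √(1/43 + 1/20) = √(0.0232558 + 0.0500000) = √0.0732558 = 0.270658
z = (z1 − z2)/SE = (-0.153187 − (-0.099325)) / 0.270658 = -0.053862 / 0.270658 = -0.199

-0.199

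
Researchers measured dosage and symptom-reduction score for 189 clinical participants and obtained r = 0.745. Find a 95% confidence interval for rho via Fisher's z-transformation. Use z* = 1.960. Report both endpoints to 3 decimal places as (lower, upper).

z_r = atanh(0.745) = 0.961623;  SE = 1/√(n−3) = 1/√186 = 0.073324
z-limits: 0.961623 ± 1.960·0.073324 = 0.961623 ± 0.143715 = [0.817908, 1.105338]
ρ-limits: (tanh 0.817908, tanh 1.105338) = (0.674, 0.802)

(0.674, 0.802)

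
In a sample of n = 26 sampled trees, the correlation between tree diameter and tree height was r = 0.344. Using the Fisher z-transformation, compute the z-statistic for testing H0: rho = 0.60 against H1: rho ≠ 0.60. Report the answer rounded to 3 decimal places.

-1.604

Fisher z: atanh(0.344) = 0.358622, atanh(0.60) = 0.693147
z = (z_r − z_0)·√(n−3) = (0.358622 − 0.693147)·√23 = -0.334525 · 4.795832 = -1.604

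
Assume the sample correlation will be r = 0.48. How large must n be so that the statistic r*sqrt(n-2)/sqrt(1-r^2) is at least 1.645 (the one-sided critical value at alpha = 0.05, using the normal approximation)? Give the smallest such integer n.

r√(n−2)/√(1−r²) ≥ 1.645  ⇔  n−2 ≥ (1.645)²·(1−r²)/r²
(1−r²)/r² = (1−0.2304)/0.2304 = 3.3403
n ≥ 2 + 2.706025·3.3403 = 2 + 9.0389 = 11.0389
⌈11.0389⌉ = 12

12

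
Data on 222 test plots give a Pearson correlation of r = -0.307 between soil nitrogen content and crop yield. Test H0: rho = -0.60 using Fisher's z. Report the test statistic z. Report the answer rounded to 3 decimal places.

z_r = atanh(-0.307) = -0.317230,  z_0 = atanh(-0.60) = -0.693147
SE = 1/√(n−3) = 1/√219 = 0.067574
z = (z_r − z_0)/SE = (-0.317230 − (-0.693147)) / 0.067574 = 0.375917 / 0.067574 = 5.563

5.563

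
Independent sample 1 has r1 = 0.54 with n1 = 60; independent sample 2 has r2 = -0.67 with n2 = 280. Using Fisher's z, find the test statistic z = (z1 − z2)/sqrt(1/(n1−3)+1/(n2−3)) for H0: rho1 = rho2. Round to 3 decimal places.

9.728

Fisher z-transforms: z1 = atanh(0.54) = 0.604156, z2 = atanh(-0.67) = -0.810743; difference d = 1.414899
Var(d) = 1/57 + 1/277 = 0.0175439 + 0.0036101 = 0.0211540
z = d/√Var(d) = 1.414899 / √0.0211540 = 1.414899 / 0.145444 = 9.728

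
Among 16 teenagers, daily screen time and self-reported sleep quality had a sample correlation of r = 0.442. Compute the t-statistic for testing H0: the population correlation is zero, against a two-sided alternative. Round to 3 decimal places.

t = r·√(n−2) / √(1−r²) with r = 0.442, n = 16
  = 0.442·√14 / √(1 − 0.195364)
  = 0.442·3.741657 / 0.897015
  = 1.653812 / 0.897015 = 1.844

1.844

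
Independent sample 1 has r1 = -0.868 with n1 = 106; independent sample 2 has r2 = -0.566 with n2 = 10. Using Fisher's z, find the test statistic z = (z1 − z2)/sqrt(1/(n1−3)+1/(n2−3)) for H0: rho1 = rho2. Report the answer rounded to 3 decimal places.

-1.749

z1 = atanh(-0.868) = -1.324911,  z2 = atanh(-0.566) = -0.641618
SE = √(1/(n1−3) + 1/(n2−3)) = √(1/103 + 1/7) = √(0.0097087 + 0.1428571) = √0.1525658 = 0.390597
z = (z1 − z2)/SE = (-1.324911 − (-0.641618)) / 0.390597 = -0.683293 / 0.390597 = -1.749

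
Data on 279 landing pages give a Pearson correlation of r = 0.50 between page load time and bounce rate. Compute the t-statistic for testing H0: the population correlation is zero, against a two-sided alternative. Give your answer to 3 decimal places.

9.609

1 − r² = 1 − 0.2500 = 0.7500;  √(1−r²) = 0.866025
√(n−2) = √277 = 16.643317
t = r·√(n−2)/√(1−r²) = 0.50 · 16.643317 / 0.866025 = 9.609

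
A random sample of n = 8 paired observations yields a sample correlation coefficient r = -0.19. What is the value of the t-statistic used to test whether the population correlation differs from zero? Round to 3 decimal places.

1 − r² = 1 − 0.0361 = 0.9639;  √(1−r²) = 0.981784
√(n−2) = √6 = 2.449490
t = r·√(n−2)/√(1−r²) = -0.19 · 2.449490 / 0.981784 = -0.474

-0.474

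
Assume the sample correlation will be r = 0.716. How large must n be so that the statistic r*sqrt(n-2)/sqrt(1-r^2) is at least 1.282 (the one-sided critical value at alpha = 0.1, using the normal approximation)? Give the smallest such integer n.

4

Need r·√(n−2)/√(1−r²) ≥ 1.282
√(n−2) ≥ 1.282·√(1−0.512656) / 0.716 = 1.282·0.698100 / 0.716 = 1.2500
n−2 ≥ 1.5625  ⇒  n ≥ 3.5625
Smallest integer n = 4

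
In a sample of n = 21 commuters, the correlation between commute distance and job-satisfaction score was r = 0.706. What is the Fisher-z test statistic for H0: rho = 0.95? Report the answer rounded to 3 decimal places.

z_r = atanh(0.706) = 0.879163,  z_0 = atanh(0.95) = 1.831781
SE = 1/√(n−3) = 1/√18 = 0.235702
z = (z_r − z_0)/SE = (0.879163 − 1.831781) / 0.235702 = -0.952618 / 0.235702 = -4.042

-4.042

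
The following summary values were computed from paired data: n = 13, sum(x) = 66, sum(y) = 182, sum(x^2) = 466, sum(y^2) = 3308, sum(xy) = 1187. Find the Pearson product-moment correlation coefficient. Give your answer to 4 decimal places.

0.8338

S_xy = nΣxy − ΣxΣy = 13·1187 − 66·182 = 15431 − 12012 = 3419
S_xx = nΣx² − (Σx)² = 13·466 − 66² = 6058 − 4356 = 1702
S_yy = nΣy² − (Σy)² = 13·3308 − 182² = 43004 − 33124 = 9880
r = S_xy / √(S_xx·S_yy) = 3419 / √(1702·9880) = 3419 / √16815760 = 3419 / 4100.7024 = 0.8338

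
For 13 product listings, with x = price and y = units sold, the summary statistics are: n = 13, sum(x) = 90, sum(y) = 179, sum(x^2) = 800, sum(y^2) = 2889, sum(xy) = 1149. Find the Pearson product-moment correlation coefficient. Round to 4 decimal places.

-0.3293

S_xy = nΣxy − ΣxΣy = 13·1149 − 90·179 = 14937 − 16110 = -1173
S_xx = nΣx² − (Σx)² = 13·800 − 90² = 10400 − 8100 = 2300
S_yy = nΣy² − (Σy)² = 13·2889 − 179² = 37557 − 32041 = 5516
r = S_xy / √(S_xx·S_yy) = -1173 / √(2300·5516) = -1173 / √12686800 = -1173 / 3561.8535 = -0.3293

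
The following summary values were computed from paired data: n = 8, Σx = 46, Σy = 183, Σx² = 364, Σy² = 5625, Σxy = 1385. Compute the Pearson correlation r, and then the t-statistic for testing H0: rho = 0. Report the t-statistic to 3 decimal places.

Numerator: nΣxy − (Σx)(Σy) = 8·1385 − (46)(183) = 2662
Denominator: √[(nΣx²−(Σx)²)(nΣy²−(Σy)²)]
  nΣx²−(Σx)² = 8·364 − 2116 = 796;  nΣy²−(Σy)² = 8·5625 − 33489 = 11511
  √(796·11511) = √9162756 = 3027.0045
r = 2662 / 3027.0045 = 0.8794
t = r·√(n−2)/√(1−r²) = 0.8794·√6 / √(1−0.773344) = 2.154081 / 0.476084 = 4.525

4.525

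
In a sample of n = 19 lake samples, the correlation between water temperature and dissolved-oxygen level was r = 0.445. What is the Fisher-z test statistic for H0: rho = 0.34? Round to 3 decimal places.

z_r = atanh(0.445) = 0.478448,  z_0 = atanh(0.34) = 0.354093
SE = 1/√(n−3) = 1/√16 = 0.250000
z = (z_r − z_0)/SE = (0.478448 − 0.354093) / 0.250000 = 0.124355 / 0.250000 = 0.497

0.497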